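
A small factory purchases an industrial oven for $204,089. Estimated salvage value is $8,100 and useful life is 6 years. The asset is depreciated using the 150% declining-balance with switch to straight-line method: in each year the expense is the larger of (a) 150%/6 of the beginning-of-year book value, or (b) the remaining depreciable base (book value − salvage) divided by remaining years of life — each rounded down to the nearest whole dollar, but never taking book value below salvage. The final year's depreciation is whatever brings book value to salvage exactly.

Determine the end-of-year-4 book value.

$60,101

Depreciable base = $204,089 − $8,100 = $195,989.
Year 1: DB = ⌊$204,089 × 150%/6⌋ = $51,022; SL = ⌊$195,989/6⌋ = $32,664 → take DB $51,022. Book value $153,067.
Year 2: DB = ⌊$153,067 × 150%/6⌋ = $38,266; SL = ⌊$144,967/5⌋ = $28,993 → take DB $38,266. Book value $114,801.
Year 3: DB = ⌊$114,801 × 150%/6⌋ = $28,700; SL = ⌊$106,701/4⌋ = $26,675 → take DB $28,700. Book value $86,101.
Year 4: DB = ⌊$86,101 × 150%/6⌋ = $21,525; SL = ⌊$78,001/3⌋ = $26,000 → take SL $26,000. Book value $60,101.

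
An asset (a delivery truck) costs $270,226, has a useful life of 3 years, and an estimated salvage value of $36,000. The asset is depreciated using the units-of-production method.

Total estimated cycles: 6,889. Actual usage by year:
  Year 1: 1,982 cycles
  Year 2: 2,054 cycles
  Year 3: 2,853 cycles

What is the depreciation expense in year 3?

Depreciable base = $270,226 − $36,000 = $234,226.
Rate = $234,226 / 6,889 cycles = $34 per cycle.
Year 1: 1,982 × $34 = $67,388. Book value $202,838.
Year 2: 2,054 × $34 = $69,836. Book value $133,002.
Year 3: 2,853 × $34 = $97,002. Book value $36,000.

$97,002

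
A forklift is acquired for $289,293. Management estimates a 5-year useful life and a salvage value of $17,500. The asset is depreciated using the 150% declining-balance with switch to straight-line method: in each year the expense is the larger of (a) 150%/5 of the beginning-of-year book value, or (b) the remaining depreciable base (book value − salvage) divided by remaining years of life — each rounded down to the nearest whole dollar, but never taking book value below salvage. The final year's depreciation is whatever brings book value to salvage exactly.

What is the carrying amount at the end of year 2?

Depreciable base = $289,293 − $17,500 = $271,793.
Year 1: DB = ⌊$289,293 × 150%/5⌋ = $86,787; SL = ⌊$271,793/5⌋ = $54,358 → take DB $86,787. Book value $202,506.
Year 2: DB = ⌊$202,506 × 150%/5⌋ = $60,751; SL = ⌊$185,006/4⌋ = $46,251 → take DB $60,751. Book value $141,755.

$141,755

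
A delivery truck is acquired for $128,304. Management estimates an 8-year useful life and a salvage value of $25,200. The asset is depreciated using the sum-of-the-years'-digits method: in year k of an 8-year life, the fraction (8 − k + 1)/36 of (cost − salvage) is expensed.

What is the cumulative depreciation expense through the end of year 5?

$85,920

Depreciable base = $128,304 − $25,200 = $103,104.
Sum of the years' digits = 8+7+6+5+4+3+2+1 = 36.
Year 1: $103,104 × 8/36 = $22,912. Book value $105,392.
Year 2: $103,104 × 7/36 = $20,048. Book value $85,344.
Year 3: $103,104 × 6/36 = $17,184. Book value $68,160.
Year 4: $103,104 × 5/36 = $14,320. Book value $53,840.
Year 5: $103,104 × 4/36 = $11,456. Book value $42,384.
Accumulated through year 5 = $128,304 − $42,384 = $85,920.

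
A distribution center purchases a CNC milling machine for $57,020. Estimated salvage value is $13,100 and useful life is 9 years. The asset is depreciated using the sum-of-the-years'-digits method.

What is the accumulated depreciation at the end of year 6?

Depreciable base = $57,020 − $13,100 = $43,920.
Sum of the years' digits = 9+8+7+6+5+4+3+2+1 = 45.
Year 1: $43,920 × 9/45 = $8,784. Book value $48,236.
Year 2: $43,920 × 8/45 = $7,808. Book value $40,428.
Year 3: $43,920 × 7/45 = $6,832. Book value $33,596.
Year 4: $43,920 × 6/45 = $5,856. Book value $27,740.
Year 5: $43,920 × 5/45 = $4,880. Book value $22,860.
Year 6: $43,920 × 4/45 = $3,904. Book value $18,956.
Accumulated through year 6 = $57,020 − $18,956 = $38,064.

$38,064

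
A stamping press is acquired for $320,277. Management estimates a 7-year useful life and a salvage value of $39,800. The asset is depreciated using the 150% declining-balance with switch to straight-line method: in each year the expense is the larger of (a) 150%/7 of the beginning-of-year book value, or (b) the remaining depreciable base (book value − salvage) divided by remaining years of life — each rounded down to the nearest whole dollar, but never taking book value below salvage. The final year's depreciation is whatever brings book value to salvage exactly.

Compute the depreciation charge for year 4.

Depreciable base = $320,277 − $39,800 = $280,477.
Year 1: DB = ⌊$320,277 × 150%/7⌋ = $68,630; SL = ⌊$280,477/7⌋ = $40,068 → take DB $68,630. Book value $251,647.
Year 2: DB = ⌊$251,647 × 150%/7⌋ = $53,924; SL = ⌊$211,847/6⌋ = $35,307 → take DB $53,924. Book value $197,723.
Year 3: DB = ⌊$197,723 × 150%/7⌋ = $42,369; SL = ⌊$157,923/5⌋ = $31,584 → take DB $42,369. Book value $155,354.
Year 4: DB = ⌊$155,354 × 150%/7⌋ = $33,290; SL = ⌊$115,554/4⌋ = $28,888 → take DB $33,290. Book value $122,064.

$33,290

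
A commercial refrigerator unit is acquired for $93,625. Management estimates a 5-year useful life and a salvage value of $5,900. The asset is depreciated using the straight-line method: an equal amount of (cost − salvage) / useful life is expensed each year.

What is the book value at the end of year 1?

$76,080

Depreciable base = $93,625 − $5,900 = $87,725.
Annual expense = $87,725 / 5 = $17,545.
End of year 1: book value $76,080.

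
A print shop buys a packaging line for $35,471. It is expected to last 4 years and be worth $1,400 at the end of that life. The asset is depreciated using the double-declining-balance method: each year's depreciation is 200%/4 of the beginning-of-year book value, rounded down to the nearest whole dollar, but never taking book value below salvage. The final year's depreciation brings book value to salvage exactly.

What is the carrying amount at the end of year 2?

$8,868

Depreciable base = $35,471 − $1,400 = $34,071.
Year 1: ⌊$35,471 × 200%/4⌋ = $17,735. Book value $17,736.
Year 2: ⌊$17,736 × 200%/4⌋ = $8,868. Book value $8,868.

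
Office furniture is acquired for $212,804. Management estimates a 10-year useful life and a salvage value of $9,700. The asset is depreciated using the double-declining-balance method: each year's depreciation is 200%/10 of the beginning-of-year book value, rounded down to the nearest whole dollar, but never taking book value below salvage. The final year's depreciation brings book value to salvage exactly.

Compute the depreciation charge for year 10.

$18,864

Depreciable base = $212,804 − $9,700 = $203,104.
Year 1: ⌊$212,804 × 200%/10⌋ = $42,560. Book value $170,244.
Year 2: ⌊$170,244 × 200%/10⌋ = $34,048. Book value $136,196.
Year 3: ⌊$136,196 × 200%/10⌋ = $27,239. Book value $108,957.
Year 4: ⌊$108,957 × 200%/10⌋ = $21,791. Book value $87,166.
Year 5: ⌊$87,166 × 200%/10⌋ = $17,433. Book value $69,733.
Year 6: ⌊$69,733 × 200%/10⌋ = $13,946. Book value $55,787.
Year 7: ⌊$55,787 × 200%/10⌋ = $11,157. Book value $44,630.
Year 8: ⌊$44,630 × 200%/10⌋ = $8,926. Book value $35,704.
Year 9: ⌊$35,704 × 200%/10⌋ = $7,140. Book value $28,564.
Year 10 (final): $28,564 − $9,700 = $18,864. Book value $9,700.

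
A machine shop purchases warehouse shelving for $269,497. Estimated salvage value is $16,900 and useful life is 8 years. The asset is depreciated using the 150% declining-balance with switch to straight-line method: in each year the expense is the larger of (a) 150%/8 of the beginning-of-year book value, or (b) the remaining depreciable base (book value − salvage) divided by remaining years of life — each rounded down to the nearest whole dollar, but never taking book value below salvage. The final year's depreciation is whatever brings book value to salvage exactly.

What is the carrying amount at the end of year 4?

Depreciable base = $269,497 − $16,900 = $252,597.
Year 1: DB = ⌊$269,497 × 150%/8⌋ = $50,530; SL = ⌊$252,597/8⌋ = $31,574 → take DB $50,530. Book value $218,967.
Year 2: DB = ⌊$218,967 × 150%/8⌋ = $41,056; SL = ⌊$202,067/7⌋ = $28,866 → take DB $41,056. Book value $177,911.
Year 3: DB = ⌊$177,911 × 150%/8⌋ = $33,358; SL = ⌊$161,011/6⌋ = $26,835 → take DB $33,358. Book value $144,553.
Year 4: DB = ⌊$144,553 × 150%/8⌋ = $27,103; SL = ⌊$127,653/5⌋ = $25,530 → take DB $27,103. Book value $117,450.

$117,450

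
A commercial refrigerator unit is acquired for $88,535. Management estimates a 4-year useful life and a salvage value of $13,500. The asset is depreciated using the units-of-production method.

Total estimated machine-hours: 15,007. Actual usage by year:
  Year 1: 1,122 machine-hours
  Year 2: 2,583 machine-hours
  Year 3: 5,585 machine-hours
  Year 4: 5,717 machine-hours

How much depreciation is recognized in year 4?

Depreciable base = $88,535 − $13,500 = $75,035.
Rate = $75,035 / 15,007 machine-hours = $5 per machine-hour.
Year 1: 1,122 × $5 = $5,610. Book value $82,925.
Year 2: 2,583 × $5 = $12,915. Book value $70,010.
Year 3: 5,585 × $5 = $27,925. Book value $42,085.
Year 4: 5,717 × $5 = $28,585. Book value $13,500.

$28,585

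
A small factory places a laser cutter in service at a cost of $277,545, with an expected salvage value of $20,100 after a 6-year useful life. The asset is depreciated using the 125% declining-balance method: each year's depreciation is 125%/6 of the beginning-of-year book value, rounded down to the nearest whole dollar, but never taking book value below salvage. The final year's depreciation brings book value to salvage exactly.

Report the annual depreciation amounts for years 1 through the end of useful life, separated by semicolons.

Depreciable base = $277,545 − $20,100 = $257,445.
Year 1: ⌊$277,545 × 125%/6⌋ = $57,821. Book value $219,724.
Year 2: ⌊$219,724 × 125%/6⌋ = $45,775. Book value $173,949.
Year 3: ⌊$173,949 × 125%/6⌋ = $36,239. Book value $137,710.
Year 4: ⌊$137,710 × 125%/6⌋ = $28,689. Book value $109,021.
Year 5: ⌊$109,021 × 125%/6⌋ = $22,712. Book value $86,309.
Year 6 (final): $86,309 − $20,100 = $66,209. Book value $20,100.

$57,821; $45,775; $36,239; $28,689; $22,712; $66,209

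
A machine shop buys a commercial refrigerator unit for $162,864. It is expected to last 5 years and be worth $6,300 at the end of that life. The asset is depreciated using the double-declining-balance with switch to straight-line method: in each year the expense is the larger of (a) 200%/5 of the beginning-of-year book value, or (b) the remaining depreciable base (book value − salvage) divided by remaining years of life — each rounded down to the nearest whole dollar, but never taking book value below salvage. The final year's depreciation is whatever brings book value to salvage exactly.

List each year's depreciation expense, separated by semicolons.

$65,145; $39,087; $23,452; $14,440; $14,440

Depreciable base = $162,864 − $6,300 = $156,564.
Year 1: DB = ⌊$162,864 × 200%/5⌋ = $65,145; SL = ⌊$156,564/5⌋ = $31,312 → take DB $65,145. Book value $97,719.
Year 2: DB = ⌊$97,719 × 200%/5⌋ = $39,087; SL = ⌊$91,419/4⌋ = $22,854 → take DB $39,087. Book value $58,632.
Year 3: DB = ⌊$58,632 × 200%/5⌋ = $23,452; SL = ⌊$52,332/3⌋ = $17,444 → take DB $23,452. Book value $35,180.
Year 4: DB = ⌊$35,180 × 200%/5⌋ = $14,072; SL = ⌊$28,880/2⌋ = $14,440 → take SL $14,440. Book value $20,740.
Year 5 (final): $20,740 − $6,300 = $14,440. Book value $6,300.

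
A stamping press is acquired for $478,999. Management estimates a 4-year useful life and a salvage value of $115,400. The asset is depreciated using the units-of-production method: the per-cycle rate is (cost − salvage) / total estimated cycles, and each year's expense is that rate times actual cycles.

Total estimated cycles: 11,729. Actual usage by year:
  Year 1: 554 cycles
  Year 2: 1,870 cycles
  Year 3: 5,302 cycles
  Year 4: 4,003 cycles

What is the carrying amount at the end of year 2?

$403,855

Depreciable base = $478,999 − $115,400 = $363,599.
Rate = $363,599 / 11,729 cycles = $31 per cycle.
Year 1: 554 × $31 = $17,174. Book value $461,825.
Year 2: 1,870 × $31 = $57,970. Book value $403,855.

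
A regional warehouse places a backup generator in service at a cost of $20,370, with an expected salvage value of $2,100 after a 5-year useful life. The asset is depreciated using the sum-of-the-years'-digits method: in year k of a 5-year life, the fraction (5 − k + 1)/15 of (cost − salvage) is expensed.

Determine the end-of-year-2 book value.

$9,408

Depreciable base = $20,370 − $2,100 = $18,270.
Sum of the years' digits = 5+4+3+2+1 = 15.
Year 1: $18,270 × 5/15 = $6,090. Book value $14,280.
Year 2: $18,270 × 4/15 = $4,872. Book value $9,408.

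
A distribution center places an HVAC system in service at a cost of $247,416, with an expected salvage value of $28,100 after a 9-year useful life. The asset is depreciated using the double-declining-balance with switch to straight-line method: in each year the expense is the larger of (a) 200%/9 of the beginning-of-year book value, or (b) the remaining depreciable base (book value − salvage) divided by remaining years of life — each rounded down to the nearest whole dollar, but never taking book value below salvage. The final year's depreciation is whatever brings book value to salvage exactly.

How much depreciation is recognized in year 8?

$9,467

Depreciable base = $247,416 − $28,100 = $219,316.
Year 1: DB = ⌊$247,416 × 200%/9⌋ = $54,981; SL = ⌊$219,316/9⌋ = $24,368 → take DB $54,981. Book value $192,435.
Year 2: DB = ⌊$192,435 × 200%/9⌋ = $42,763; SL = ⌊$164,335/8⌋ = $20,541 → take DB $42,763. Book value $149,672.
Year 3: DB = ⌊$149,672 × 200%/9⌋ = $33,260; SL = ⌊$121,572/7⌋ = $17,367 → take DB $33,260. Book value $116,412.
Year 4: DB = ⌊$116,412 × 200%/9⌋ = $25,869; SL = ⌊$88,312/6⌋ = $14,718 → take DB $25,869. Book value $90,543.
Year 5: DB = ⌊$90,543 × 200%/9⌋ = $20,120; SL = ⌊$62,443/5⌋ = $12,488 → take DB $20,120. Book value $70,423.
Year 6: DB = ⌊$70,423 × 200%/9⌋ = $15,649; SL = ⌊$42,323/4⌋ = $10,580 → take DB $15,649. Book value $54,774.
Year 7: DB = ⌊$54,774 × 200%/9⌋ = $12,172; SL = ⌊$26,674/3⌋ = $8,891 → take DB $12,172. Book value $42,602.
Year 8: DB = ⌊$42,602 × 200%/9⌋ = $9,467; SL = ⌊$14,502/2⌋ = $7,251 → take DB $9,467. Book value $33,135.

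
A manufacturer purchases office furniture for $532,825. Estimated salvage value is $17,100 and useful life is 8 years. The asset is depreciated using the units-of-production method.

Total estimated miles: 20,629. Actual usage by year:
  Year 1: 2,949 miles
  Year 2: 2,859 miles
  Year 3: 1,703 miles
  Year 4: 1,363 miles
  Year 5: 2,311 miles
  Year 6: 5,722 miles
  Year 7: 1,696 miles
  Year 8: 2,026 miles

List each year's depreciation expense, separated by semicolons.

$73,725; $71,475; $42,575; $34,075; $57,775; $143,050; $42,400; $50,650

Depreciable base = $532,825 − $17,100 = $515,725.
Rate = $515,725 / 20,629 miles = $25 per mile.
Year 1: 2,949 × $25 = $73,725. Book value $459,100.
Year 2: 2,859 × $25 = $71,475. Book value $387,625.
Year 3: 1,703 × $25 = $42,575. Book value $345,050.
Year 4: 1,363 × $25 = $34,075. Book value $310,975.
Year 5: 2,311 × $25 = $57,775. Book value $253,200.
Year 6: 5,722 × $25 = $143,050. Book value $110,150.
Year 7: 1,696 × $25 = $42,400. Book value $67,750.
Year 8: 2,026 × $25 = $50,650. Book value $17,100.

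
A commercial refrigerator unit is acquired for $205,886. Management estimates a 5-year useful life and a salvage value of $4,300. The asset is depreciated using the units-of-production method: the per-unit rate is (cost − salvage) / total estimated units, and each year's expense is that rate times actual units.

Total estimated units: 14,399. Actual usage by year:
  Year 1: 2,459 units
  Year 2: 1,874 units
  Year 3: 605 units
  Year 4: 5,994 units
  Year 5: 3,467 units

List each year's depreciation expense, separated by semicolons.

Depreciable base = $205,886 − $4,300 = $201,586.
Rate = $201,586 / 14,399 units = $14 per unit.
Year 1: 2,459 × $14 = $34,426. Book value $171,460.
Year 2: 1,874 × $14 = $26,236. Book value $145,224.
Year 3: 605 × $14 = $8,470. Book value $136,754.
Year 4: 5,994 × $14 = $83,916. Book value $52,838.
Year 5: 3,467 × $14 = $48,538. Book value $4,300.

$34,426; $26,236; $8,470; $83,916; $48,538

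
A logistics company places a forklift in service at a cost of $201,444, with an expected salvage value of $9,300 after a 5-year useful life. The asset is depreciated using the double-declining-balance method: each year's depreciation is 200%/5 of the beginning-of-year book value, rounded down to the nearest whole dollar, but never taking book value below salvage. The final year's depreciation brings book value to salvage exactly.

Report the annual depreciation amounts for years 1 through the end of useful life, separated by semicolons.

$80,577; $48,346; $29,008; $17,405; $16,808

Depreciable base = $201,444 − $9,300 = $192,144.
Year 1: ⌊$201,444 × 200%/5⌋ = $80,577. Book value $120,867.
Year 2: ⌊$120,867 × 200%/5⌋ = $48,346. Book value $72,521.
Year 3: ⌊$72,521 × 200%/5⌋ = $29,008. Book value $43,513.
Year 4: ⌊$43,513 × 200%/5⌋ = $17,405. Book value $26,108.
Year 5 (final): $26,108 − $9,300 = $16,808. Book value $9,300.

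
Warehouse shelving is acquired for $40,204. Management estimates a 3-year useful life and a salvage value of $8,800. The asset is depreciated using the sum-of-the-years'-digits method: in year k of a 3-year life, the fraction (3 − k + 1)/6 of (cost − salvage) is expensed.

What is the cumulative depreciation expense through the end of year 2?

Depreciable base = $40,204 − $8,800 = $31,404.
Sum of the years' digits = 3+2+1 = 6.
Year 1: $31,404 × 3/6 = $15,702. Book value $24,502.
Year 2: $31,404 × 2/6 = $10,468. Book value $14,034.
Accumulated through year 2 = $40,204 − $14,034 = $26,170.

$26,170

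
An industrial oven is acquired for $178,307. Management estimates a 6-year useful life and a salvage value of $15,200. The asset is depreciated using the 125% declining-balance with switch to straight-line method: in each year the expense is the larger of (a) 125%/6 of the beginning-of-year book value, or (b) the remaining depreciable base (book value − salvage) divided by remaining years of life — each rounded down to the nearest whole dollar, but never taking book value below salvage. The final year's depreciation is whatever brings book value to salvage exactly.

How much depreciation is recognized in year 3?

Depreciable base = $178,307 − $15,200 = $163,107.
Year 1: DB = ⌊$178,307 × 125%/6⌋ = $37,147; SL = ⌊$163,107/6⌋ = $27,184 → take DB $37,147. Book value $141,160.
Year 2: DB = ⌊$141,160 × 125%/6⌋ = $29,408; SL = ⌊$125,960/5⌋ = $25,192 → take DB $29,408. Book value $111,752.
Year 3: DB = ⌊$111,752 × 125%/6⌋ = $23,281; SL = ⌊$96,552/4⌋ = $24,138 → take SL $24,138. Book value $87,614.

$24,138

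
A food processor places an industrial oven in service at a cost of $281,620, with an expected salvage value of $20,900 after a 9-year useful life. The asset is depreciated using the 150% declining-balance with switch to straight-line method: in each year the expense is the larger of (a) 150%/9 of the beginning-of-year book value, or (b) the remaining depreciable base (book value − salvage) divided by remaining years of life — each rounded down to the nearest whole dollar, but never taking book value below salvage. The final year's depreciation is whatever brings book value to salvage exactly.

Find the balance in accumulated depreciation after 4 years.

$145,807

Depreciable base = $281,620 − $20,900 = $260,720.
Year 1: DB = ⌊$281,620 × 150%/9⌋ = $46,936; SL = ⌊$260,720/9⌋ = $28,968 → take DB $46,936. Book value $234,684.
Year 2: DB = ⌊$234,684 × 150%/9⌋ = $39,114; SL = ⌊$213,784/8⌋ = $26,723 → take DB $39,114. Book value $195,570.
Year 3: DB = ⌊$195,570 × 150%/9⌋ = $32,595; SL = ⌊$174,670/7⌋ = $24,952 → take DB $32,595. Book value $162,975.
Year 4: DB = ⌊$162,975 × 150%/9⌋ = $27,162; SL = ⌊$142,075/6⌋ = $23,679 → take DB $27,162. Book value $135,813.
Accumulated through year 4 = $281,620 − $135,813 = $145,807.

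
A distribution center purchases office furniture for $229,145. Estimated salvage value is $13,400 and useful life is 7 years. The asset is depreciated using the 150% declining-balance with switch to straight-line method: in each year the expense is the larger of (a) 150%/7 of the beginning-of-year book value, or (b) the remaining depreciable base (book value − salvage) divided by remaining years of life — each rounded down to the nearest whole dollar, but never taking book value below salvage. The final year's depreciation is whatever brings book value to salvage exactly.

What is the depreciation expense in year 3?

Depreciable base = $229,145 − $13,400 = $215,745.
Year 1: DB = ⌊$229,145 × 150%/7⌋ = $49,102; SL = ⌊$215,745/7⌋ = $30,820 → take DB $49,102. Book value $180,043.
Year 2: DB = ⌊$180,043 × 150%/7⌋ = $38,580; SL = ⌊$166,643/6⌋ = $27,773 → take DB $38,580. Book value $141,463.
Year 3: DB = ⌊$141,463 × 150%/7⌋ = $30,313; SL = ⌊$128,063/5⌋ = $25,612 → take DB $30,313. Book value $111,150.

$30,313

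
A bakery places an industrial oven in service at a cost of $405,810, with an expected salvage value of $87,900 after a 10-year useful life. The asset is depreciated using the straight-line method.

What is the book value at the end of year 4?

$278,646

Depreciable base = $405,810 − $87,900 = $317,910.
Annual expense = $317,910 / 10 = $31,791.
End of year 1: book value $374,019.
End of year 2: book value $342,228.
End of year 3: book value $310,437.
End of year 4: book value $278,646.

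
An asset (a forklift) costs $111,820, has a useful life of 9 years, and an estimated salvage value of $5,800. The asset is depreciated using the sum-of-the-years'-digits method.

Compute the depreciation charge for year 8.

$4,712

Depreciable base = $111,820 − $5,800 = $106,020.
Sum of the years' digits = 9+8+7+6+5+4+3+2+1 = 45.
Year 1: $106,020 × 9/45 = $21,204. Book value $90,616.
Year 2: $106,020 × 8/45 = $18,848. Book value $71,768.
Year 3: $106,020 × 7/45 = $16,492. Book value $55,276.
Year 4: $106,020 × 6/45 = $14,136. Book value $41,140.
Year 5: $106,020 × 5/45 = $11,780. Book value $29,360.
Year 6: $106,020 × 4/45 = $9,424. Book value $19,936.
Year 7: $106,020 × 3/45 = $7,068. Book value $12,868.
Year 8: $106,020 × 2/45 = $4,712. Book value $8,156.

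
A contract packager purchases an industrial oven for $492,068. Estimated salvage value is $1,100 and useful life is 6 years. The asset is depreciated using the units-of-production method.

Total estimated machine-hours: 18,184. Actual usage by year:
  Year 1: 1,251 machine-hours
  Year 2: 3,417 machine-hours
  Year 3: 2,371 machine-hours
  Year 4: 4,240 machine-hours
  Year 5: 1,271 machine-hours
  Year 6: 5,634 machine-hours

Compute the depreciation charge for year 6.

Depreciable base = $492,068 − $1,100 = $490,968.
Rate = $490,968 / 18,184 machine-hours = $27 per machine-hour.
Year 1: 1,251 × $27 = $33,777. Book value $458,291.
Year 2: 3,417 × $27 = $92,259. Book value $366,032.
Year 3: 2,371 × $27 = $64,017. Book value $302,015.
Year 4: 4,240 × $27 = $114,480. Book value $187,535.
Year 5: 1,271 × $27 = $34,317. Book value $153,218.
Year 6: 5,634 × $27 = $152,118. Book value $1,100.

$152,118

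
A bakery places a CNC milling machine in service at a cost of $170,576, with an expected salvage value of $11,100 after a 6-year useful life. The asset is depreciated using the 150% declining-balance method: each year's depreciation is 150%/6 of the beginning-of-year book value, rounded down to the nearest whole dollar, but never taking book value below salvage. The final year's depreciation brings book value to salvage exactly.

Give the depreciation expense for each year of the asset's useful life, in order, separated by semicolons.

$42,644; $31,983; $23,987; $17,990; $13,493; $29,379

Depreciable base = $170,576 − $11,100 = $159,476.
Year 1: ⌊$170,576 × 150%/6⌋ = $42,644. Book value $127,932.
Year 2: ⌊$127,932 × 150%/6⌋ = $31,983. Book value $95,949.
Year 3: ⌊$95,949 × 150%/6⌋ = $23,987. Book value $71,962.
Year 4: ⌊$71,962 × 150%/6⌋ = $17,990. Book value $53,972.
Year 5: ⌊$53,972 × 150%/6⌋ = $13,493. Book value $40,479.
Year 6 (final): $40,479 − $11,100 = $29,379. Book value $11,100.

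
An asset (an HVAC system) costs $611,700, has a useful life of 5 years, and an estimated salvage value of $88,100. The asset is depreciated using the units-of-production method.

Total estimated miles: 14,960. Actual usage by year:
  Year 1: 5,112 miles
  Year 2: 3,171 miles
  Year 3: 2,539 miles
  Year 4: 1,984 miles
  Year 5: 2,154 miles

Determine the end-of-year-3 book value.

$232,930

Depreciable base = $611,700 − $88,100 = $523,600.
Rate = $523,600 / 14,960 miles = $35 per mile.
Year 1: 5,112 × $35 = $178,920. Book value $432,780.
Year 2: 3,171 × $35 = $110,985. Book value $321,795.
Year 3: 2,539 × $35 = $88,865. Book value $232,930.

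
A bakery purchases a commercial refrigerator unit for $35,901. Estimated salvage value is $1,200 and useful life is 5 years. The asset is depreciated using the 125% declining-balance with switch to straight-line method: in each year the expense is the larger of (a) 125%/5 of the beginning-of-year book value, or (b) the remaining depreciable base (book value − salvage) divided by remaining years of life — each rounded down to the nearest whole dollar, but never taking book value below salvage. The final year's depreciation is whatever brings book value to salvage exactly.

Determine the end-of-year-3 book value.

$13,864

Depreciable base = $35,901 − $1,200 = $34,701.
Year 1: DB = ⌊$35,901 × 125%/5⌋ = $8,975; SL = ⌊$34,701/5⌋ = $6,940 → take DB $8,975. Book value $26,926.
Year 2: DB = ⌊$26,926 × 125%/5⌋ = $6,731; SL = ⌊$25,726/4⌋ = $6,431 → take DB $6,731. Book value $20,195.
Year 3: DB = ⌊$20,195 × 125%/5⌋ = $5,048; SL = ⌊$18,995/3⌋ = $6,331 → take SL $6,331. Book value $13,864.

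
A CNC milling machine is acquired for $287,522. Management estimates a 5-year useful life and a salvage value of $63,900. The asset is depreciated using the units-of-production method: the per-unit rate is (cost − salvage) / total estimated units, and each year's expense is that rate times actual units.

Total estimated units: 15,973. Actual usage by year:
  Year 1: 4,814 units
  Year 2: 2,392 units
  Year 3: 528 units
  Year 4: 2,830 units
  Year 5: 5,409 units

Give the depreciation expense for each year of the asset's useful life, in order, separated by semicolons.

Depreciable base = $287,522 − $63,900 = $223,622.
Rate = $223,622 / 15,973 units = $14 per unit.
Year 1: 4,814 × $14 = $67,396. Book value $220,126.
Year 2: 2,392 × $14 = $33,488. Book value $186,638.
Year 3: 528 × $14 = $7,392. Book value $179,246.
Year 4: 2,830 × $14 = $39,620. Book value $139,626.
Year 5: 5,409 × $14 = $75,726. Book value $63,900.

$67,396; $33,488; $7,392; $39,620; $75,726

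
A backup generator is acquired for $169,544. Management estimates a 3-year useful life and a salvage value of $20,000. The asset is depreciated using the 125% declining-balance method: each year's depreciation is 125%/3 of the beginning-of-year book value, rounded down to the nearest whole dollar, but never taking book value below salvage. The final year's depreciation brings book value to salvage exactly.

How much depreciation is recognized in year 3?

$37,693

Depreciable base = $169,544 − $20,000 = $149,544.
Year 1: ⌊$169,544 × 125%/3⌋ = $70,643. Book value $98,901.
Year 2: ⌊$98,901 × 125%/3⌋ = $41,208. Book value $57,693.
Year 3 (final): $57,693 − $20,000 = $37,693. Book value $20,000.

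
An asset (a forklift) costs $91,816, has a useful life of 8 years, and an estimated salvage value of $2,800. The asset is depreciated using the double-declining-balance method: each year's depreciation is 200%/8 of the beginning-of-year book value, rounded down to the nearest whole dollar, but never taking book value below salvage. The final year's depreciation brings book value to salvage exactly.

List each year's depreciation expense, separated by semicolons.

Depreciable base = $91,816 − $2,800 = $89,016.
Year 1: ⌊$91,816 × 200%/8⌋ = $22,954. Book value $68,862.
Year 2: ⌊$68,862 × 200%/8⌋ = $17,215. Book value $51,647.
Year 3: ⌊$51,647 × 200%/8⌋ = $12,911. Book value $38,736.
Year 4: ⌊$38,736 × 200%/8⌋ = $9,684. Book value $29,052.
Year 5: ⌊$29,052 × 200%/8⌋ = $7,263. Book value $21,789.
Year 6: ⌊$21,789 × 200%/8⌋ = $5,447. Book value $16,342.
Year 7: ⌊$16,342 × 200%/8⌋ = $4,085. Book value $12,257.
Year 8 (final): $12,257 − $2,800 = $9,457. Book value $2,800.

$22,954; $17,215; $12,911; $9,684; $7,263; $5,447; $4,085; $9,457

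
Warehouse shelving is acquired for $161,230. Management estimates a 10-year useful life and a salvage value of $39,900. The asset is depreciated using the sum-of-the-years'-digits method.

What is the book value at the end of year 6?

Depreciable base = $161,230 − $39,900 = $121,330.
Sum of the years' digits = 10+9+8+7+6+5+4+3+2+1 = 55.
Year 1: $121,330 × 10/55 = $22,060. Book value $139,170.
Year 2: $121,330 × 9/55 = $19,854. Book value $119,316.
Year 3: $121,330 × 8/55 = $17,648. Book value $101,668.
Year 4: $121,330 × 7/55 = $15,442. Book value $86,226.
Year 5: $121,330 × 6/55 = $13,236. Book value $72,990.
Year 6: $121,330 × 5/55 = $11,030. Book value $61,960.

$61,960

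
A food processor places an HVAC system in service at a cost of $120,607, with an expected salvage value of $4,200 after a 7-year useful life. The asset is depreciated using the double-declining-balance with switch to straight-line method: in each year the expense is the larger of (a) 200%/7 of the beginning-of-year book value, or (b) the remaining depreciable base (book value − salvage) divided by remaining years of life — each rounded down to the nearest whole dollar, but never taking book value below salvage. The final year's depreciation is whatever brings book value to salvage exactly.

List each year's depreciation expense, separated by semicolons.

$34,459; $24,613; $17,581; $12,558; $9,065; $9,065; $9,066

Depreciable base = $120,607 − $4,200 = $116,407.
Year 1: DB = ⌊$120,607 × 200%/7⌋ = $34,459; SL = ⌊$116,407/7⌋ = $16,629 → take DB $34,459. Book value $86,148.
Year 2: DB = ⌊$86,148 × 200%/7⌋ = $24,613; SL = ⌊$81,948/6⌋ = $13,658 → take DB $24,613. Book value $61,535.
Year 3: DB = ⌊$61,535 × 200%/7⌋ = $17,581; SL = ⌊$57,335/5⌋ = $11,467 → take DB $17,581. Book value $43,954.
Year 4: DB = ⌊$43,954 × 200%/7⌋ = $12,558; SL = ⌊$39,754/4⌋ = $9,938 → take DB $12,558. Book value $31,396.
Year 5: DB = ⌊$31,396 × 200%/7⌋ = $8,970; SL = ⌊$27,196/3⌋ = $9,065 → take SL $9,065. Book value $22,331.
Year 6: DB = ⌊$22,331 × 200%/7⌋ = $6,380; SL = ⌊$18,131/2⌋ = $9,065 → take SL $9,065. Book value $13,266.
Year 7 (final): $13,266 − $4,200 = $9,066. Book value $4,200.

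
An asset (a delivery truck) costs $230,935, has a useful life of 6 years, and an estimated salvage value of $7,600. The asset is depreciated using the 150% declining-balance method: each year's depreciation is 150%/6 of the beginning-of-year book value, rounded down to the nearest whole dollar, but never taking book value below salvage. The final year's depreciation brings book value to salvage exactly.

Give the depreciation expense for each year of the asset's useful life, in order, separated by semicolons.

$57,733; $43,300; $32,475; $24,356; $18,267; $47,204

Depreciable base = $230,935 − $7,600 = $223,335.
Year 1: ⌊$230,935 × 150%/6⌋ = $57,733. Book value $173,202.
Year 2: ⌊$173,202 × 150%/6⌋ = $43,300. Book value $129,902.
Year 3: ⌊$129,902 × 150%/6⌋ = $32,475. Book value $97,427.
Year 4: ⌊$97,427 × 150%/6⌋ = $24,356. Book value $73,071.
Year 5: ⌊$73,071 × 150%/6⌋ = $18,267. Book value $54,804.
Year 6 (final): $54,804 − $7,600 = $47,204. Book value $7,600.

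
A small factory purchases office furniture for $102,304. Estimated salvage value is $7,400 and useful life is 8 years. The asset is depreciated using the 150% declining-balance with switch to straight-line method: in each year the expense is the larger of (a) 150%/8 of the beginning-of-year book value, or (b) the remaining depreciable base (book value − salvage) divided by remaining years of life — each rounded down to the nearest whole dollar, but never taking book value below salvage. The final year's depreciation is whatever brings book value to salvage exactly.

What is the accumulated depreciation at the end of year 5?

Depreciable base = $102,304 − $7,400 = $94,904.
Year 1: DB = ⌊$102,304 × 150%/8⌋ = $19,182; SL = ⌊$94,904/8⌋ = $11,863 → take DB $19,182. Book value $83,122.
Year 2: DB = ⌊$83,122 × 150%/8⌋ = $15,585; SL = ⌊$75,722/7⌋ = $10,817 → take DB $15,585. Book value $67,537.
Year 3: DB = ⌊$67,537 × 150%/8⌋ = $12,663; SL = ⌊$60,137/6⌋ = $10,022 → take DB $12,663. Book value $54,874.
Year 4: DB = ⌊$54,874 × 150%/8⌋ = $10,288; SL = ⌊$47,474/5⌋ = $9,494 → take DB $10,288. Book value $44,586.
Year 5: DB = ⌊$44,586 × 150%/8⌋ = $8,359; SL = ⌊$37,186/4⌋ = $9,296 → take SL $9,296. Book value $35,290.
Accumulated through year 5 = $102,304 − $35,290 = $67,014.

$67,014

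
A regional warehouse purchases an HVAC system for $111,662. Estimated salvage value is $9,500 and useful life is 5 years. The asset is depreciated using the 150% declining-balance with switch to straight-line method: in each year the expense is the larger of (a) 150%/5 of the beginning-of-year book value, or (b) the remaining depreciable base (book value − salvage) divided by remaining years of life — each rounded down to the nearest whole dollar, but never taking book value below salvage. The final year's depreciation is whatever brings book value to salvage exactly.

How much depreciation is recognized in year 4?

$14,400

Depreciable base = $111,662 − $9,500 = $102,162.
Year 1: DB = ⌊$111,662 × 150%/5⌋ = $33,498; SL = ⌊$102,162/5⌋ = $20,432 → take DB $33,498. Book value $78,164.
Year 2: DB = ⌊$78,164 × 150%/5⌋ = $23,449; SL = ⌊$68,664/4⌋ = $17,166 → take DB $23,449. Book value $54,715.
Year 3: DB = ⌊$54,715 × 150%/5⌋ = $16,414; SL = ⌊$45,215/3⌋ = $15,071 → take DB $16,414. Book value $38,301.
Year 4: DB = ⌊$38,301 × 150%/5⌋ = $11,490; SL = ⌊$28,801/2⌋ = $14,400 → take SL $14,400. Book value $23,901.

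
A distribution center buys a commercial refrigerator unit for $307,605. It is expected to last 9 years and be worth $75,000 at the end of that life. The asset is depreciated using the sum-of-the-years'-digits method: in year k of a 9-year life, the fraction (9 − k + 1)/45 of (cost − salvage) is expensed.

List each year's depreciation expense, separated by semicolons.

Depreciable base = $307,605 − $75,000 = $232,605.
Sum of the years' digits = 9+8+7+6+5+4+3+2+1 = 45.
Year 1: $232,605 × 9/45 = $46,521. Book value $261,084.
Year 2: $232,605 × 8/45 = $41,352. Book value $219,732.
Year 3: $232,605 × 7/45 = $36,183. Book value $183,549.
Year 4: $232,605 × 6/45 = $31,014. Book value $152,535.
Year 5: $232,605 × 5/45 = $25,845. Book value $126,690.
Year 6: $232,605 × 4/45 = $20,676. Book value $106,014.
Year 7: $232,605 × 3/45 = $15,507. Book value $90,507.
Year 8: $232,605 × 2/45 = $10,338. Book value $80,169.
Year 9: $232,605 × 1/45 = $5,169. Book value $75,000.

$46,521; $41,352; $36,183; $31,014; $25,845; $20,676; $15,507; $10,338; $5,169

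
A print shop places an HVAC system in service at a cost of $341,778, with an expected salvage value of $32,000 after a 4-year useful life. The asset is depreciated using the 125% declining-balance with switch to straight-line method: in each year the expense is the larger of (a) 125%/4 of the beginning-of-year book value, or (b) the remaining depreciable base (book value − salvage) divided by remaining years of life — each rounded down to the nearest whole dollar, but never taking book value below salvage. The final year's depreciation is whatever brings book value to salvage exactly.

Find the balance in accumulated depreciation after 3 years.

$245,006

Depreciable base = $341,778 − $32,000 = $309,778.
Year 1: DB = ⌊$341,778 × 125%/4⌋ = $106,805; SL = ⌊$309,778/4⌋ = $77,444 → take DB $106,805. Book value $234,973.
Year 2: DB = ⌊$234,973 × 125%/4⌋ = $73,429; SL = ⌊$202,973/3⌋ = $67,657 → take DB $73,429. Book value $161,544.
Year 3: DB = ⌊$161,544 × 125%/4⌋ = $50,482; SL = ⌊$129,544/2⌋ = $64,772 → take SL $64,772. Book value $96,772.
Accumulated through year 3 = $341,778 − $96,772 = $245,006.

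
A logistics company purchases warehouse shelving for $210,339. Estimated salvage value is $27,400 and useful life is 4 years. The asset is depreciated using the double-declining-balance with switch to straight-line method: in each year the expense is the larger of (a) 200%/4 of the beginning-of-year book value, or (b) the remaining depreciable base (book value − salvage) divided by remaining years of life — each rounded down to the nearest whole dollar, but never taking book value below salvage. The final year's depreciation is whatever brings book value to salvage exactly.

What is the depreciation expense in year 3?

$25,185

Depreciable base = $210,339 − $27,400 = $182,939.
Year 1: DB = ⌊$210,339 × 200%/4⌋ = $105,169; SL = ⌊$182,939/4⌋ = $45,734 → take DB $105,169. Book value $105,170.
Year 2: DB = ⌊$105,170 × 200%/4⌋ = $52,585; SL = ⌊$77,770/3⌋ = $25,923 → take DB $52,585. Book value $52,585.
Year 3: DB = ⌊$52,585 × 200%/4⌋ = $26,292; SL = ⌊$25,185/2⌋ = $12,592 → take DB $26,292, capped at $25,185. Book value $27,400.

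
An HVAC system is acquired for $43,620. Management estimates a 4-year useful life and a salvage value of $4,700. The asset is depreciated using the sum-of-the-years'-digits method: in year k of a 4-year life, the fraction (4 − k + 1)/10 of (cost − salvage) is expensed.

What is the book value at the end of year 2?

$16,376

Depreciable base = $43,620 − $4,700 = $38,920.
Sum of the years' digits = 4+3+2+1 = 10.
Year 1: $38,920 × 4/10 = $15,568. Book value $28,052.
Year 2: $38,920 × 3/10 = $11,676. Book value $16,376.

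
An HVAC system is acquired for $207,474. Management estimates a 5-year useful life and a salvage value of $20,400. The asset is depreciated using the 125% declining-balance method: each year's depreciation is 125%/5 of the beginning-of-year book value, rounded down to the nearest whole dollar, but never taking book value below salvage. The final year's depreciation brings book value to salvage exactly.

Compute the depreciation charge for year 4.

$21,882

Depreciable base = $207,474 − $20,400 = $187,074.
Year 1: ⌊$207,474 × 125%/5⌋ = $51,868. Book value $155,606.
Year 2: ⌊$155,606 × 125%/5⌋ = $38,901. Book value $116,705.
Year 3: ⌊$116,705 × 125%/5⌋ = $29,176. Book value $87,529.
Year 4: ⌊$87,529 × 125%/5⌋ = $21,882. Book value $65,647.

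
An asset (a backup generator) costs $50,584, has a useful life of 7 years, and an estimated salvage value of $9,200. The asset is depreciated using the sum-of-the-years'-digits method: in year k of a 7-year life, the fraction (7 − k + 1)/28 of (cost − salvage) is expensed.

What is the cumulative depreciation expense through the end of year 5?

Depreciable base = $50,584 − $9,200 = $41,384.
Sum of the years' digits = 7+6+5+4+3+2+1 = 28.
Year 1: $41,384 × 7/28 = $10,346. Book value $40,238.
Year 2: $41,384 × 6/28 = $8,868. Book value $31,370.
Year 3: $41,384 × 5/28 = $7,390. Book value $23,980.
Year 4: $41,384 × 4/28 = $5,912. Book value $18,068.
Year 5: $41,384 × 3/28 = $4,434. Book value $13,634.
Accumulated through year 5 = $50,584 − $13,634 = $36,950.

$36,950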